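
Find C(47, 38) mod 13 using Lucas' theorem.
0

Using Lucas' theorem:
Write n=47 and k=38 in base 13:
n in base 13: [3, 8]
k in base 13: [2, 12]
C(47,38) mod 13 = ∏ C(n_i, k_i) mod 13
Digit binomials (mod 13): C(3,2) = 3; C(8,12) = 0 (k_i > n_i)
Product: 3 × 0 = 0 ≡ 0 (mod 13)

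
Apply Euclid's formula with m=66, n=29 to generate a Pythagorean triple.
(3515, 3828, 5197)

Euclid's formula: a = m² - n², b = 2mn, c = m² + n²
m = 66, n = 29
a = 66² - 29² = 4356 - 841 = 3515
b = 2 × 66 × 29 = 3828
c = 66² + 29² = 4356 + 841 = 5197
Verification: 3515² + 3828² = 12355225 + 14653584 = 27008809 = 5197² ✓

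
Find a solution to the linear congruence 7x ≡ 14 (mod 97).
x ≡ 2 (mod 97)

gcd(7, 97) = 1, which divides 14, so solutions exist.
Find 7^(-1) mod 97 by the extended Euclidean algorithm:
97 = 13 × 7 + 6  ⟹  6 = (1)·97 + (-13)·7
7 = 1 × 6 + 1  ⟹  1 = (-1)·97 + (14)·7
So (14)·7 ≡ 1 (mod 97), i.e. 7^(-1) ≡ 14 (mod 97).
x ≡ 14 × 14 = 196 ≡ 2 (mod 97).
Check: 7 × 2 = 14 ≡ 14 (mod 97).
Unique solution: x ≡ 2 (mod 97)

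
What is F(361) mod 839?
203

Matrix identity: Q^n = [[F_(n+1), F_n], [F_n, F_(n-1)]] with Q = [[1,1],[1,0]].
n = 361 = 101101001₂. Square-and-multiply, entries mod 839:
Q^1 = [[1,1],[1,0]]
Q^2 = (Q^1)² = [[2,1],[1,1]]
Q^5 = (Q^2)²·Q = [[8,5],[5,3]]
Q^11 = (Q^5)²·Q = [[144,89],[89,55]]
Q^22 = (Q^11)² = [[131,92],[92,39]]
Q^45 = (Q^22)²·Q = [[154,455],[455,538]]
Q^90 = (Q^45)² = [[16,235],[235,620]]
Q^180 = (Q^90)² = [[107,118],[118,828]]
Q^361 = (Q^180)²·Q = [[624,203],[203,421]]
F_361 mod 839 = Q^361[0][1] = 203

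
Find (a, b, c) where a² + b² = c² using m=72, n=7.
(5135, 1008, 5233)

Euclid's formula: a = m² - n², b = 2mn, c = m² + n²
m = 72, n = 7
a = 72² - 7² = 5184 - 49 = 5135
b = 2 × 72 × 7 = 1008
c = 72² + 7² = 5184 + 49 = 5233
Verification: 5135² + 1008² = 26368225 + 1016064 = 27384289 = 5233² ✓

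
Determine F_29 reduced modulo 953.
562

Matrix identity: Q^n = [[F_(n+1), F_n], [F_n, F_(n-1)]] with Q = [[1,1],[1,0]].
n = 29 = 11101₂. Square-and-multiply, entries mod 953:
Q^1 = [[1,1],[1,0]]
Q^3 = (Q^1)²·Q = [[3,2],[2,1]]
Q^7 = (Q^3)²·Q = [[21,13],[13,8]]
Q^14 = (Q^7)² = [[610,377],[377,233]]
Q^29 = (Q^14)²·Q = [[71,562],[562,462]]
F_29 mod 953 = Q^29[0][1] = 562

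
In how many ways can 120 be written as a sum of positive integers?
1844349560

p(n) counts ways to write n as a sum of positive integers (order ignored).
Euler's pentagonal recurrence: p(k) = p(k-1) + p(k-2) - p(k-5) - p(k-7) + p(k-12) + p(k-15) - ... (offsets j(3j∓1)/2, signs ++--, p(0)=1, p(<0)=0).
DP table for k = 0..119: p(0)=1, p(1)=1, p(2)=2, p(3)=3, p(4)=5, p(5)=7, p(6)=11, p(7)=15, p(8)=22, p(9)=30, p(10)=42, p(11)=56, p(12)=77, p(13)=101, p(14)=135, p(15)=176, p(16)=231, p(17)=297, p(18)=385, p(19)=490, p(20)=627, p(21)=792, p(22)=1002, p(23)=1255, p(24)=1575, p(25)=1958, p(26)=2436, p(27)=3010, p(28)=3718, p(29)=4565, p(30)=5604, p(31)=6842, p(32)=8349, p(33)=10143, p(34)=12310, p(35)=14883, p(36)=17977, p(37)=21637, p(38)=26015, p(39)=31185, p(40)=37338, p(41)=44583, p(42)=53174, p(43)=63261, p(44)=75175, p(45)=89134, p(46)=105558, p(47)=124754, p(48)=147273, p(49)=173525, p(50)=204226, p(51)=239943, p(52)=281589, p(53)=329931, p(54)=386155, p(55)=451276, p(56)=526823, p(57)=614154, p(58)=715220, p(59)=831820, p(60)=966467, p(61)=1121505, p(62)=1300156, p(63)=1505499, p(64)=1741630, p(65)=2012558, p(66)=2323520, p(67)=2679689, p(68)=3087735, p(69)=3554345, p(70)=4087968, p(71)=4697205, p(72)=5392783, p(73)=6185689, p(74)=7089500, p(75)=8118264, p(76)=9289091, p(77)=10619863, p(78)=12132164, p(79)=13848650, p(80)=15796476, p(81)=18004327, p(82)=20506255, p(83)=23338469, p(84)=26543660, p(85)=30167357, p(86)=34262962, p(87)=38887673, p(88)=44108109, p(89)=49995925, p(90)=56634173, p(91)=64112359, p(92)=72533807, p(93)=82010177, p(94)=92669720, p(95)=104651419, p(96)=118114304, p(97)=133230930, p(98)=150198136, p(99)=169229875, p(100)=190569292, p(101)=214481126, p(102)=241265379, p(103)=271248950, p(104)=304801365, p(105)=342325709, p(106)=384276336, p(107)=431149389, p(108)=483502844, p(109)=541946240, p(110)=607163746, p(111)=679903203, p(112)=761002156, p(113)=851376628, p(114)=952050665, p(115)=1064144451, p(116)=1188908248, p(117)=1327710076, p(118)=1482074143, p(119)=1653668665.
Final step: p(120) = p(119) + p(118) - p(115) - p(113) + p(108) + p(105) - p(98) - p(94) + p(85) + p(80) - p(69) - p(63) + p(50) + p(43) - p(28) - p(20) + p(3)
= 1653668665 + 1482074143 - 1064144451 - 851376628 + 483502844 + 342325709 - 150198136 - 92669720 + 30167357 + 15796476 - 3554345 - 1505499 + 204226 + 63261 - 3718 - 627 + 3
= 1844349560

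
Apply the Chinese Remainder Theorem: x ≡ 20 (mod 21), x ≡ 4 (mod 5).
104

Using Chinese Remainder Theorem:
M = 21 × 5 = 105
M1 = 5, M2 = 21
y1 = 5^(-1) mod 21 = 17
y2 = 21^(-1) mod 5 = 1
x = (20×5×17 + 4×21×1) mod 105 = 104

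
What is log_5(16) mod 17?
8

Baby-step giant-step with step n = ⌈√17⌉ = 5.
Baby steps 5^j mod 17 (j:value) for j=0..4: 0:1, 1:5, 2:8, 3:6, 4:13.
Giant-step multiplier: 5^(-5) ≡ 5^(16-5) = 5^11 ≡ 11 (mod 17).
Giant steps γ_i = 16·11^i mod 17: γ_0=16, γ_1=6 (in table at j=3).
x = i·n + j = 1·5 + 3 = 8.
Check: 5^8 ≡ 16 (mod 17).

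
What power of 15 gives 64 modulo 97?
84

Baby-step giant-step with step n = ⌈√97⌉ = 10.
Baby steps 15^j mod 97 (j:value) for j=0..9: 0:1, 1:15, 2:31, 3:77, 4:88, 5:59, 6:12, 7:83, 8:81, 9:51.
Giant-step multiplier: 15^(-10) ≡ 15^(96-10) = 15^86 ≡ 44 (mod 97).
Giant steps γ_i = 64·44^i mod 97: γ_0=64, γ_1=3, γ_2=35, γ_3=85, γ_4=54, γ_5=48, γ_6=75, γ_7=2, γ_8=88 (in table at j=4).
x = i·n + j = 8·10 + 4 = 84.
Check: 15^84 ≡ 64 (mod 97).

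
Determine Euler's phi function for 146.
72

146 = 2 × 73
φ(n) = n × ∏(1 - 1/p) for each prime p dividing n
φ(146) = 146 × (1 - 1/2) × (1 - 1/73) = 72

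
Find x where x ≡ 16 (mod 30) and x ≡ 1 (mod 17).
256

Using Chinese Remainder Theorem:
M = 30 × 17 = 510
M1 = 17, M2 = 30
y1 = 17^(-1) mod 30 = 23
y2 = 30^(-1) mod 17 = 4
x = (16×17×23 + 1×30×4) mod 510 = 256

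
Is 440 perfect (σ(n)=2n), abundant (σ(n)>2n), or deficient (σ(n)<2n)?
abundant

Proper divisors of 440: sum = 1 + 2 + 4 + 5 + 8 + 10 + 11 + 20 + 22 + 40 + 44 + 55 + 88 + 110 + 220 = 640
Since 640 > 440, 440 is abundant.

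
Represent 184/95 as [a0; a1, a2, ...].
[1; 1, 14, 1, 5]

Euclidean algorithm steps:
184 = 1 × 95 + 89
95 = 1 × 89 + 6
89 = 14 × 6 + 5
6 = 1 × 5 + 1
5 = 5 × 1 + 0
Continued fraction: [1; 1, 14, 1, 5]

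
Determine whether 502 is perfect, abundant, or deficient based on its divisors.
deficient

Proper divisors of 502: sum = 1 + 2 + 251 = 254
Since 254 < 502, 502 is deficient.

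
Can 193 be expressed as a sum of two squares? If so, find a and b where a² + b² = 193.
7² + 12² (a=7, b=12)

Factorization: 193 = 193
By Fermat: n is sum of two squares iff every prime p ≡ 3 (mod 4) appears to even power.
All primes ≡ 3 (mod 4) appear to even power.
Search a = 0, 1, 2, … for 193 - a² a perfect square: first hit at a = 7: 193 - 49 = 144 = 12².
193 = 7² + 12² = 49 + 144 ✓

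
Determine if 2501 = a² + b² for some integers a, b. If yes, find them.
1² + 50² (a=1, b=50)

Factorization: 2501 = 41 × 61
By Fermat: n is sum of two squares iff every prime p ≡ 3 (mod 4) appears to even power.
All primes ≡ 3 (mod 4) appear to even power.
Search a = 0, 1, 2, … for 2501 - a² a perfect square: first hit at a = 1: 2501 - 1 = 2500 = 50².
2501 = 1² + 50² = 1 + 2500 ✓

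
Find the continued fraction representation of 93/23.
[4; 23]

Euclidean algorithm steps:
93 = 4 × 23 + 1
23 = 23 × 1 + 0
Continued fraction: [4; 23]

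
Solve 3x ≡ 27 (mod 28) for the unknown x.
x ≡ 9 (mod 28)

gcd(3, 28) = 1, which divides 27, so solutions exist.
Find 3^(-1) mod 28 by the extended Euclidean algorithm:
28 = 9 × 3 + 1  ⟹  1 = (1)·28 + (-9)·3
So (-9)·3 ≡ 1 (mod 28), i.e. 3^(-1) ≡ -9 ≡ 19 (mod 28).
x ≡ 19 × 27 = 513 ≡ 9 (mod 28).
Check: 3 × 9 = 27 ≡ 27 (mod 28).
Unique solution: x ≡ 9 (mod 28)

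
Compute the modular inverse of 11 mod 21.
2

gcd(11, 21) = 1, so the inverse exists.
Extended Euclidean algorithm on (21, 11):
21 = 1 × 11 + 10  ⟹  10 = (1)·21 + (-1)·11
11 = 1 × 10 + 1  ⟹  1 = (-1)·21 + (2)·11
So (2)·11 ≡ 1 (mod 21), i.e. 11^(-1) ≡ 2 (mod 21).
Check: 11 × 2 = 22 ≡ 1 (mod 21)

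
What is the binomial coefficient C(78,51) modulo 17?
4

Using Lucas' theorem:
Write n=78 and k=51 in base 17:
n in base 17: [4, 10]
k in base 17: [3, 0]
C(78,51) mod 17 = ∏ C(n_i, k_i) mod 17
Digit binomials (mod 17): C(4,3) = 4; C(10,0) = 1
Product: 4 × 1 = 4 ≡ 4 (mod 17)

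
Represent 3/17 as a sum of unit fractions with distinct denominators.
1/6 + 1/102

Greedy algorithm:
3/17: ceiling(17/3) = 6, use 1/6
1/102: ceiling(102/1) = 102, use 1/102
Result: 3/17 = 1/6 + 1/102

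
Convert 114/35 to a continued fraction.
[3; 3, 1, 8]

Euclidean algorithm steps:
114 = 3 × 35 + 9
35 = 3 × 9 + 8
9 = 1 × 8 + 1
8 = 8 × 1 + 0
Continued fraction: [3; 3, 1, 8]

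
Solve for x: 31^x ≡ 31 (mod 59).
1

Baby-step giant-step with step n = ⌈√59⌉ = 8.
Baby steps 31^j mod 59 (j:value) for j=0..7: 0:1, 1:31, 2:17, 3:55, 4:53, 5:50, 6:16, 7:24.
h = 31 is already in the table at j=1, so x = 1.
Check: 31^1 ≡ 31 (mod 59).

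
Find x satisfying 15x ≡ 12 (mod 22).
x ≡ 14 (mod 22)

gcd(15, 22) = 1, which divides 12, so solutions exist.
Find 15^(-1) mod 22 by the extended Euclidean algorithm:
22 = 1 × 15 + 7  ⟹  7 = (1)·22 + (-1)·15
15 = 2 × 7 + 1  ⟹  1 = (-2)·22 + (3)·15
So (3)·15 ≡ 1 (mod 22), i.e. 15^(-1) ≡ 3 (mod 22).
x ≡ 3 × 12 = 36 ≡ 14 (mod 22).
Check: 15 × 14 = 210 ≡ 12 (mod 22).
Unique solution: x ≡ 14 (mod 22)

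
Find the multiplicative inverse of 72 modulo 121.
79

gcd(72, 121) = 1, so the inverse exists.
Extended Euclidean algorithm on (121, 72):
121 = 1 × 72 + 49  ⟹  49 = (1)·121 + (-1)·72
72 = 1 × 49 + 23  ⟹  23 = (-1)·121 + (2)·72
49 = 2 × 23 + 3  ⟹  3 = (3)·121 + (-5)·72
23 = 7 × 3 + 2  ⟹  2 = (-22)·121 + (37)·72
3 = 1 × 2 + 1  ⟹  1 = (25)·121 + (-42)·72
So (-42)·72 ≡ 1 (mod 121), i.e. 72^(-1) ≡ -42 ≡ 79 (mod 121).
Check: 72 × 79 = 5688 ≡ 1 (mod 121)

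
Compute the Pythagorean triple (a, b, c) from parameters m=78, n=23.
(5555, 3588, 6613)

Euclid's formula: a = m² - n², b = 2mn, c = m² + n²
m = 78, n = 23
a = 78² - 23² = 6084 - 529 = 5555
b = 2 × 78 × 23 = 3588
c = 78² + 23² = 6084 + 529 = 6613
Verification: 5555² + 3588² = 30858025 + 12873744 = 43731769 = 6613² ✓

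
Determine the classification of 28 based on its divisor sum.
perfect

Proper divisors of 28: sum = 1 + 2 + 4 + 7 + 14 = 28
Since 28 = 28, 28 is perfect.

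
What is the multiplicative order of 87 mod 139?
46

139 is prime, so ord(87) divides φ(139) = 138.
Divisors of 138: 1, 2, 3, 6, 23, 46, 69, 138.
Repeated squaring: 87^1 ≡ 87, 87^2 ≡ 63, 87^4 ≡ 77, 87^8 ≡ 91, 87^16 ≡ 80, 87^32 ≡ 6, 87^64 ≡ 36, 87^128 ≡ 45 (mod 139).
Test 87^d mod 139 for each divisor d in increasing order:
87^1 ≡ 87
87^2 ≡ 63
87^3 = 87^2·87^1 ≡ 60
87^6 = 87^4·87^2 ≡ 125
87^23 = 87^16·87^4·87^2·87^1 ≡ 138
87^46 = 87^32·87^8·87^4·87^2 ≡ 1  ← first divisor giving 1
The order is 46.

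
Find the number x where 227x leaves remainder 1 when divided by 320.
203

gcd(227, 320) = 1, so the inverse exists.
Extended Euclidean algorithm on (320, 227):
320 = 1 × 227 + 93  ⟹  93 = (1)·320 + (-1)·227
227 = 2 × 93 + 41  ⟹  41 = (-2)·320 + (3)·227
93 = 2 × 41 + 11  ⟹  11 = (5)·320 + (-7)·227
41 = 3 × 11 + 8  ⟹  8 = (-17)·320 + (24)·227
11 = 1 × 8 + 3  ⟹  3 = (22)·320 + (-31)·227
8 = 2 × 3 + 2  ⟹  2 = (-61)·320 + (86)·227
3 = 1 × 2 + 1  ⟹  1 = (83)·320 + (-117)·227
So (-117)·227 ≡ 1 (mod 320), i.e. 227^(-1) ≡ -117 ≡ 203 (mod 320).
Check: 227 × 203 = 46081 ≡ 1 (mod 320)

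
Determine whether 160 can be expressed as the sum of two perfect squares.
4² + 12² (a=4, b=12)

Factorization: 160 = 2^5 × 5
By Fermat: n is sum of two squares iff every prime p ≡ 3 (mod 4) appears to even power.
All primes ≡ 3 (mod 4) appear to even power.
Search a = 0, 1, 2, … for 160 - a² a perfect square: first hit at a = 4: 160 - 16 = 144 = 12².
160 = 4² + 12² = 16 + 144 ✓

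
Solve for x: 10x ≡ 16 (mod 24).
x ≡ 4 (mod 12)

gcd(10, 24) = 2, which divides 16, so solutions exist.
Divide through by 2: 5x ≡ 8 (mod 12).
Find 5^(-1) mod 12 by the extended Euclidean algorithm:
12 = 2 × 5 + 2  ⟹  2 = (1)·12 + (-2)·5
5 = 2 × 2 + 1  ⟹  1 = (-2)·12 + (5)·5
So (5)·5 ≡ 1 (mod 12), i.e. 5^(-1) ≡ 5 (mod 12).
x ≡ 5 × 8 = 40 ≡ 4 (mod 12).
Check: 10 × 4 = 40 ≡ 16 (mod 24).
x ≡ 4 (mod 12), giving 2 solutions mod 24.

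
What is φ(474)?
156

474 = 2 × 3 × 79
φ(n) = n × ∏(1 - 1/p) for each prime p dividing n
φ(474) = 474 × (1 - 1/2) × (1 - 1/3) × (1 - 1/79) = 156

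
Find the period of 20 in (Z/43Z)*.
42

43 is prime, so ord(20) divides φ(43) = 42.
Divisors of 42: 1, 2, 3, 6, 7, 14, 21, 42.
Repeated squaring: 20^1 ≡ 20, 20^2 ≡ 13, 20^4 ≡ 40, 20^8 ≡ 9, 20^16 ≡ 38, 20^32 ≡ 25 (mod 43).
Test 20^d mod 43 for each divisor d in increasing order:
20^1 ≡ 20
20^2 ≡ 13
20^3 = 20^2·20^1 ≡ 2
20^6 = 20^4·20^2 ≡ 4
20^7 = 20^4·20^2·20^1 ≡ 37
20^14 = 20^8·20^4·20^2 ≡ 36
20^21 = 20^16·20^4·20^1 ≡ 42
20^42 = 20^32·20^8·20^2 ≡ 1  ← first divisor giving 1
The order is 42.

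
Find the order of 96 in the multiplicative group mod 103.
102

103 is prime, so ord(96) divides φ(103) = 102.
Divisors of 102: 1, 2, 3, 6, 17, 34, 51, 102.
Repeated squaring: 96^1 ≡ 96, 96^2 ≡ 49, 96^4 ≡ 32, 96^8 ≡ 97, 96^16 ≡ 36, 96^32 ≡ 60, 96^64 ≡ 98 (mod 103).
Test 96^d mod 103 for each divisor d in increasing order:
96^1 ≡ 96
96^2 ≡ 49
96^3 = 96^2·96^1 ≡ 69
96^6 = 96^4·96^2 ≡ 23
96^17 = 96^16·96^1 ≡ 57
96^34 = 96^32·96^2 ≡ 56
96^51 = 96^32·96^16·96^2·96^1 ≡ 102
96^102 = 96^64·96^32·96^4·96^2 ≡ 1  ← first divisor giving 1
The order is 102.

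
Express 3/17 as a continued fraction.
[0; 5, 1, 2]

Euclidean algorithm steps:
3 = 0 × 17 + 3
17 = 5 × 3 + 2
3 = 1 × 2 + 1
2 = 2 × 1 + 0
Continued fraction: [0; 5, 1, 2]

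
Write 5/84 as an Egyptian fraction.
1/17 + 1/1428

Greedy algorithm:
5/84: ceiling(84/5) = 17, use 1/17
1/1428: ceiling(1428/1) = 1428, use 1/1428
Result: 5/84 = 1/17 + 1/1428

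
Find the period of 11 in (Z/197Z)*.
196

197 is prime, so ord(11) divides φ(197) = 196.
Divisors of 196: 1, 2, 4, 7, 14, 28, 49, 98, 196.
Repeated squaring: 11^1 ≡ 11, 11^2 ≡ 121, 11^4 ≡ 63, 11^8 ≡ 29, 11^16 ≡ 53, 11^32 ≡ 51, 11^64 ≡ 40, 11^128 ≡ 24 (mod 197).
Test 11^d mod 197 for each divisor d in increasing order:
11^1 ≡ 11
11^2 ≡ 121
11^4 ≡ 63
11^7 = 11^4·11^2·11^1 ≡ 128
11^14 = 11^8·11^4·11^2 ≡ 33
11^28 = 11^16·11^8·11^4 ≡ 104
11^49 = 11^32·11^16·11^1 ≡ 183
11^98 = 11^64·11^32·11^2 ≡ 196
11^196 = 11^128·11^64·11^4 ≡ 1  ← first divisor giving 1
The order is 196.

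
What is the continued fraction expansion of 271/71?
[3; 1, 4, 2, 6]

Euclidean algorithm steps:
271 = 3 × 71 + 58
71 = 1 × 58 + 13
58 = 4 × 13 + 6
13 = 2 × 6 + 1
6 = 6 × 1 + 0
Continued fraction: [3; 1, 4, 2, 6]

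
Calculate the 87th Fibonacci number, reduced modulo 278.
144

Matrix identity: Q^n = [[F_(n+1), F_n], [F_n, F_(n-1)]] with Q = [[1,1],[1,0]].
n = 87 = 1010111₂. Square-and-multiply, entries mod 278:
Q^1 = [[1,1],[1,0]]
Q^2 = (Q^1)² = [[2,1],[1,1]]
Q^5 = (Q^2)²·Q = [[8,5],[5,3]]
Q^10 = (Q^5)² = [[89,55],[55,34]]
Q^21 = (Q^10)²·Q = [[197,104],[104,93]]
Q^43 = (Q^21)²·Q = [[277,141],[141,136]]
Q^87 = (Q^43)²·Q = [[275,144],[144,131]]
F_87 mod 278 = Q^87[0][1] = 144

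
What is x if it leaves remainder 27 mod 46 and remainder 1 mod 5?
211

Using Chinese Remainder Theorem:
M = 46 × 5 = 230
M1 = 5, M2 = 46
y1 = 5^(-1) mod 46 = 37
y2 = 46^(-1) mod 5 = 1
x = (27×5×37 + 1×46×1) mod 230 = 211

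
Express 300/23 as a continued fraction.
[13; 23]

Euclidean algorithm steps:
300 = 13 × 23 + 1
23 = 23 × 1 + 0
Continued fraction: [13; 23]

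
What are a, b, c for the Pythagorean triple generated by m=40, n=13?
(1431, 1040, 1769)

Euclid's formula: a = m² - n², b = 2mn, c = m² + n²
m = 40, n = 13
a = 40² - 13² = 1600 - 169 = 1431
b = 2 × 40 × 13 = 1040
c = 40² + 13² = 1600 + 169 = 1769
Verification: 1431² + 1040² = 2047761 + 1081600 = 3129361 = 1769² ✓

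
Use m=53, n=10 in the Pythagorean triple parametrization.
(2709, 1060, 2909)

Euclid's formula: a = m² - n², b = 2mn, c = m² + n²
m = 53, n = 10
a = 53² - 10² = 2809 - 100 = 2709
b = 2 × 53 × 10 = 1060
c = 53² + 10² = 2809 + 100 = 2909
Verification: 2709² + 1060² = 7338681 + 1123600 = 8462281 = 2909² ✓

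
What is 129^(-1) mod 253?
51

gcd(129, 253) = 1, so the inverse exists.
Extended Euclidean algorithm on (253, 129):
253 = 1 × 129 + 124  ⟹  124 = (1)·253 + (-1)·129
129 = 1 × 124 + 5  ⟹  5 = (-1)·253 + (2)·129
124 = 24 × 5 + 4  ⟹  4 = (25)·253 + (-49)·129
5 = 1 × 4 + 1  ⟹  1 = (-26)·253 + (51)·129
So (51)·129 ≡ 1 (mod 253), i.e. 129^(-1) ≡ 51 (mod 253).
Check: 129 × 51 = 6579 ≡ 1 (mod 253)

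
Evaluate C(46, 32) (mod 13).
8

Using Lucas' theorem:
Write n=46 and k=32 in base 13:
n in base 13: [3, 7]
k in base 13: [2, 6]
C(46,32) mod 13 = ∏ C(n_i, k_i) mod 13
Digit binomials (mod 13): C(3,2) = 3; C(7,6) = 7
Product: 3 × 7 = 21 ≡ 8 (mod 13)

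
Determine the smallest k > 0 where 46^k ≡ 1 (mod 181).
10

181 is prime, so ord(46) divides φ(181) = 180.
Divisors of 180: 1, 2, 3, 4, 5, 6, 9, 10, 12, 15, 18, 20, 30, 36, 45, 60, 90, 180.
Repeated squaring: 46^1 ≡ 46, 46^2 ≡ 125, 46^4 ≡ 59, 46^8 ≡ 42, 46^16 ≡ 135, 46^32 ≡ 125, 46^64 ≡ 59, 46^128 ≡ 42 (mod 181).
Test 46^d mod 181 for each divisor d in increasing order:
46^1 ≡ 46
46^2 ≡ 125
46^3 = 46^2·46^1 ≡ 139
46^4 ≡ 59
46^5 = 46^4·46^1 ≡ 180
46^6 = 46^4·46^2 ≡ 135
46^9 = 46^8·46^1 ≡ 122
46^10 = 46^8·46^2 ≡ 1  ← first divisor giving 1
The order is 10.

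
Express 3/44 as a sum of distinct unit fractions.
1/15 + 1/660

Greedy algorithm:
3/44: ceiling(44/3) = 15, use 1/15
1/660: ceiling(660/1) = 660, use 1/660
Result: 3/44 = 1/15 + 1/660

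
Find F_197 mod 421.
188

Matrix identity: Q^n = [[F_(n+1), F_n], [F_n, F_(n-1)]] with Q = [[1,1],[1,0]].
n = 197 = 11000101₂. Square-and-multiply, entries mod 421:
Q^1 = [[1,1],[1,0]]
Q^3 = (Q^1)²·Q = [[3,2],[2,1]]
Q^6 = (Q^3)² = [[13,8],[8,5]]
Q^12 = (Q^6)² = [[233,144],[144,89]]
Q^24 = (Q^12)² = [[87,58],[58,29]]
Q^49 = (Q^24)²·Q = [[400,408],[408,413]]
Q^98 = (Q^49)² = [[189,377],[377,233]]
Q^197 = (Q^98)²·Q = [[144,188],[188,377]]
F_197 mod 421 = Q^197[0][1] = 188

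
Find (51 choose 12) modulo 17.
0

Using Lucas' theorem:
Write n=51 and k=12 in base 17:
n in base 17: [3, 0]
k in base 17: [0, 12]
C(51,12) mod 17 = ∏ C(n_i, k_i) mod 17
Digit binomials (mod 17): C(3,0) = 1; C(0,12) = 0 (k_i > n_i)
Product: 1 × 0 = 0 ≡ 0 (mod 17)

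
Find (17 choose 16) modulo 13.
4

Using Lucas' theorem:
Write n=17 and k=16 in base 13:
n in base 13: [1, 4]
k in base 13: [1, 3]
C(17,16) mod 13 = ∏ C(n_i, k_i) mod 13
Digit binomials (mod 13): C(1,1) = 1; C(4,3) = 4
Product: 1 × 4 = 4 ≡ 4 (mod 13)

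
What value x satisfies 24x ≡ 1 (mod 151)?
107

gcd(24, 151) = 1, so the inverse exists.
Extended Euclidean algorithm on (151, 24):
151 = 6 × 24 + 7  ⟹  7 = (1)·151 + (-6)·24
24 = 3 × 7 + 3  ⟹  3 = (-3)·151 + (19)·24
7 = 2 × 3 + 1  ⟹  1 = (7)·151 + (-44)·24
So (-44)·24 ≡ 1 (mod 151), i.e. 24^(-1) ≡ -44 ≡ 107 (mod 151).
Check: 24 × 107 = 2568 ≡ 1 (mod 151)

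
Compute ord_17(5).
16

17 is prime, so ord(5) divides φ(17) = 16.
Divisors of 16: 1, 2, 4, 8, 16.
Repeated squaring: 5^1 ≡ 5, 5^2 ≡ 8, 5^4 ≡ 13, 5^8 ≡ 16, 5^16 ≡ 1 (mod 17).
Test 5^d mod 17 for each divisor d in increasing order:
5^1 ≡ 5
5^2 ≡ 8
5^4 ≡ 13
5^8 ≡ 16
5^16 ≡ 1  ← first divisor giving 1
The order is 16.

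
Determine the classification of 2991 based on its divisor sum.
deficient

Proper divisors of 2991: sum = 1 + 3 + 997 = 1001
Since 1001 < 2991, 2991 is deficient.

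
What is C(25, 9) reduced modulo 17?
0

Using Lucas' theorem:
Write n=25 and k=9 in base 17:
n in base 17: [1, 8]
k in base 17: [0, 9]
C(25,9) mod 17 = ∏ C(n_i, k_i) mod 17
Digit binomials (mod 17): C(1,0) = 1; C(8,9) = 0 (k_i > n_i)
Product: 1 × 0 = 0 ≡ 0 (mod 17)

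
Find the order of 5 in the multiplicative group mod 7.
6

7 is prime, so ord(5) divides φ(7) = 6.
Divisors of 6: 1, 2, 3, 6.
Repeated squaring: 5^1 ≡ 5, 5^2 ≡ 4, 5^4 ≡ 2 (mod 7).
Test 5^d mod 7 for each divisor d in increasing order:
5^1 ≡ 5
5^2 ≡ 4
5^3 = 5^2·5^1 ≡ 6
5^6 = 5^4·5^2 ≡ 1  ← first divisor giving 1
The order is 6.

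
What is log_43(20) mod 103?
25

Baby-step giant-step with step n = ⌈√103⌉ = 11.
Baby steps 43^j mod 103 (j:value) for j=0..10: 0:1, 1:43, 2:98, 3:94, 4:25, 5:45, 6:81, 7:84, 8:7, 9:95, 10:68.
Giant-step multiplier: 43^(-11) ≡ 43^(102-11) = 43^91 ≡ 85 (mod 103).
Giant steps γ_i = 20·85^i mod 103: γ_0=20, γ_1=52, γ_2=94 (in table at j=3).
x = i·n + j = 2·11 + 3 = 25.
Check: 43^25 ≡ 20 (mod 103).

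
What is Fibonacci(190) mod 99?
44

Matrix identity: Q^n = [[F_(n+1), F_n], [F_n, F_(n-1)]] with Q = [[1,1],[1,0]].
n = 190 = 10111110₂. Square-and-multiply, entries mod 99:
Q^1 = [[1,1],[1,0]]
Q^2 = (Q^1)² = [[2,1],[1,1]]
Q^5 = (Q^2)²·Q = [[8,5],[5,3]]
Q^11 = (Q^5)²·Q = [[45,89],[89,55]]
Q^23 = (Q^11)²·Q = [[36,46],[46,89]]
Q^47 = (Q^23)²·Q = [[54,46],[46,8]]
Q^95 = (Q^47)²·Q = [[63,82],[82,80]]
Q^190 = (Q^95)² = [[1,44],[44,56]]
F_190 mod 99 = Q^190[0][1] = 44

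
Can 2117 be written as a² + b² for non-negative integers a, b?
1² + 46² (a=1, b=46)

Factorization: 2117 = 29 × 73
By Fermat: n is sum of two squares iff every prime p ≡ 3 (mod 4) appears to even power.
All primes ≡ 3 (mod 4) appear to even power.
Search a = 0, 1, 2, … for 2117 - a² a perfect square: first hit at a = 1: 2117 - 1 = 2116 = 46².
2117 = 1² + 46² = 1 + 2116 ✓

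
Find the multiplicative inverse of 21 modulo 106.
101

gcd(21, 106) = 1, so the inverse exists.
Extended Euclidean algorithm on (106, 21):
106 = 5 × 21 + 1  ⟹  1 = (1)·106 + (-5)·21
So (-5)·21 ≡ 1 (mod 106), i.e. 21^(-1) ≡ -5 ≡ 101 (mod 106).
Check: 21 × 101 = 2121 ≡ 1 (mod 106)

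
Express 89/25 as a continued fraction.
[3; 1, 1, 3, 1, 2]

Euclidean algorithm steps:
89 = 3 × 25 + 14
25 = 1 × 14 + 11
14 = 1 × 11 + 3
11 = 3 × 3 + 2
3 = 1 × 2 + 1
2 = 2 × 1 + 0
Continued fraction: [3; 1, 1, 3, 1, 2]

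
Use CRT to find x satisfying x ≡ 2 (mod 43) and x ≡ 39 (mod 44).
303

Using Chinese Remainder Theorem:
M = 43 × 44 = 1892
M1 = 44, M2 = 43
y1 = 44^(-1) mod 43 = 1
y2 = 43^(-1) mod 44 = 43
x = (2×44×1 + 39×43×43) mod 1892 = 303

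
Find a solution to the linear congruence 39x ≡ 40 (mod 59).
x ≡ 57 (mod 59)

gcd(39, 59) = 1, which divides 40, so solutions exist.
Find 39^(-1) mod 59 by the extended Euclidean algorithm:
59 = 1 × 39 + 20  ⟹  20 = (1)·59 + (-1)·39
39 = 1 × 20 + 19  ⟹  19 = (-1)·59 + (2)·39
20 = 1 × 19 + 1  ⟹  1 = (2)·59 + (-3)·39
So (-3)·39 ≡ 1 (mod 59), i.e. 39^(-1) ≡ -3 ≡ 56 (mod 59).
x ≡ 56 × 40 = 2240 ≡ 57 (mod 59).
Check: 39 × 57 = 2223 ≡ 40 (mod 59).
Unique solution: x ≡ 57 (mod 59)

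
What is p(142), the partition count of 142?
18440293320

p(n) counts ways to write n as a sum of positive integers (order ignored).
Euler's pentagonal recurrence: p(k) = p(k-1) + p(k-2) - p(k-5) - p(k-7) + p(k-12) + p(k-15) - ... (offsets j(3j∓1)/2, signs ++--, p(0)=1, p(<0)=0).
DP table for k = 0..141: p(0)=1, p(1)=1, p(2)=2, p(3)=3, p(4)=5, p(5)=7, p(6)=11, p(7)=15, p(8)=22, p(9)=30, p(10)=42, p(11)=56, p(12)=77, p(13)=101, p(14)=135, p(15)=176, p(16)=231, p(17)=297, p(18)=385, p(19)=490, p(20)=627, p(21)=792, p(22)=1002, p(23)=1255, p(24)=1575, p(25)=1958, p(26)=2436, p(27)=3010, p(28)=3718, p(29)=4565, p(30)=5604, p(31)=6842, p(32)=8349, p(33)=10143, p(34)=12310, p(35)=14883, p(36)=17977, p(37)=21637, p(38)=26015, p(39)=31185, p(40)=37338, p(41)=44583, p(42)=53174, p(43)=63261, p(44)=75175, p(45)=89134, p(46)=105558, p(47)=124754, p(48)=147273, p(49)=173525, p(50)=204226, p(51)=239943, p(52)=281589, p(53)=329931, p(54)=386155, p(55)=451276, p(56)=526823, p(57)=614154, p(58)=715220, p(59)=831820, p(60)=966467, p(61)=1121505, p(62)=1300156, p(63)=1505499, p(64)=1741630, p(65)=2012558, p(66)=2323520, p(67)=2679689, p(68)=3087735, p(69)=3554345, p(70)=4087968, p(71)=4697205, p(72)=5392783, p(73)=6185689, p(74)=7089500, p(75)=8118264, p(76)=9289091, p(77)=10619863, p(78)=12132164, p(79)=13848650, p(80)=15796476, p(81)=18004327, p(82)=20506255, p(83)=23338469, p(84)=26543660, p(85)=30167357, p(86)=34262962, p(87)=38887673, p(88)=44108109, p(89)=49995925, p(90)=56634173, p(91)=64112359, p(92)=72533807, p(93)=82010177, p(94)=92669720, p(95)=104651419, p(96)=118114304, p(97)=133230930, p(98)=150198136, p(99)=169229875, p(100)=190569292, p(101)=214481126, p(102)=241265379, p(103)=271248950, p(104)=304801365, p(105)=342325709, p(106)=384276336, p(107)=431149389, p(108)=483502844, p(109)=541946240, p(110)=607163746, p(111)=679903203, p(112)=761002156, p(113)=851376628, p(114)=952050665, p(115)=1064144451, p(116)=1188908248, p(117)=1327710076, p(118)=1482074143, p(119)=1653668665, p(120)=1844349560, p(121)=2056148051, p(122)=2291320912, p(123)=2552338241, p(124)=2841940500, p(125)=3163127352, p(126)=3519222692, p(127)=3913864295, p(128)=4351078600, p(129)=4835271870, p(130)=5371315400, p(131)=5964539504, p(132)=6620830889, p(133)=7346629512, p(134)=8149040695, p(135)=9035836076, p(136)=10015581680, p(137)=11097645016, p(138)=12292341831, p(139)=13610949895, p(140)=15065878135, p(141)=16670689208.
Final step: p(142) = p(141) + p(140) - p(137) - p(135) + p(130) + p(127) - p(120) - p(116) + p(107) + p(102) - p(91) - p(85) + p(72) + p(65) - p(50) - p(42) + p(25) + p(16)
= 16670689208 + 15065878135 - 11097645016 - 9035836076 + 5371315400 + 3913864295 - 1844349560 - 1188908248 + 431149389 + 241265379 - 64112359 - 30167357 + 5392783 + 2012558 - 204226 - 53174 + 1958 + 231
= 18440293320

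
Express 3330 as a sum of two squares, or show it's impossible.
9² + 57² (a=9, b=57)

Factorization: 3330 = 2 × 3^2 × 5 × 37
By Fermat: n is sum of two squares iff every prime p ≡ 3 (mod 4) appears to even power.
All primes ≡ 3 (mod 4) appear to even power.
Search a = 0, 1, 2, … for 3330 - a² a perfect square: first hit at a = 9: 3330 - 81 = 3249 = 57².
3330 = 9² + 57² = 81 + 3249 ✓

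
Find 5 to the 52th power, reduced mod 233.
210

Repeated squaring. Binary of 52 = 110100.
5^1 ≡ 5 (mod 233); 5^2 ≡ 25 (mod 233); 5^4 ≡ 159 (mod 233); 5^8 ≡ 117 (mod 233); 5^16 ≡ 175 (mod 233); 5^32 ≡ 102 (mod 233)
5^52 = 5^4 × 5^16 × 5^32 ≡ 210 (mod 233)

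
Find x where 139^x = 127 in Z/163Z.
111

Baby-step giant-step with step n = ⌈√163⌉ = 13.
Baby steps 139^j mod 163 (j:value) for j=0..12: 0:1, 1:139, 2:87, 3:31, 4:71, 5:89, 6:146, 7:82, 8:151, 9:125, 10:97, 11:117, 12:126.
Giant-step multiplier: 139^(-13) ≡ 139^(162-13) = 139^149 ≡ 67 (mod 163).
Giant steps γ_i = 127·67^i mod 163: γ_0=127, γ_1=33, γ_2=92, γ_3=133, γ_4=109, γ_5=131, γ_6=138, γ_7=118, γ_8=82 (in table at j=7).
x = i·n + j = 8·13 + 7 = 111.
Check: 139^111 ≡ 127 (mod 163).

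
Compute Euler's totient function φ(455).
288

455 = 5 × 7 × 13
φ(n) = n × ∏(1 - 1/p) for each prime p dividing n
φ(455) = 455 × (1 - 1/5) × (1 - 1/7) × (1 - 1/13) = 288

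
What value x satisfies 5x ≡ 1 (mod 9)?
2

gcd(5, 9) = 1, so the inverse exists.
Extended Euclidean algorithm on (9, 5):
9 = 1 × 5 + 4  ⟹  4 = (1)·9 + (-1)·5
5 = 1 × 4 + 1  ⟹  1 = (-1)·9 + (2)·5
So (2)·5 ≡ 1 (mod 9), i.e. 5^(-1) ≡ 2 (mod 9).
Check: 5 × 2 = 10 ≡ 1 (mod 9)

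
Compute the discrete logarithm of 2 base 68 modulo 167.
34

Baby-step giant-step with step n = ⌈√167⌉ = 13.
Baby steps 68^j mod 167 (j:value) for j=0..12: 0:1, 1:68, 2:115, 3:138, 4:32, 5:5, 6:6, 7:74, 8:22, 9:160, 10:25, 11:30, 12:36.
Giant-step multiplier: 68^(-13) ≡ 68^(166-13) = 68^153 ≡ 41 (mod 167).
Giant steps γ_i = 2·41^i mod 167: γ_0=2, γ_1=82, γ_2=22 (in table at j=8).
x = i·n + j = 2·13 + 8 = 34.
Check: 68^34 ≡ 2 (mod 167).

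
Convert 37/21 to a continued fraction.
[1; 1, 3, 5]

Euclidean algorithm steps:
37 = 1 × 21 + 16
21 = 1 × 16 + 5
16 = 3 × 5 + 1
5 = 5 × 1 + 0
Continued fraction: [1; 1, 3, 5]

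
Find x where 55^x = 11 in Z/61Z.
15

Baby-step giant-step with step n = ⌈√61⌉ = 8.
Baby steps 55^j mod 61 (j:value) for j=0..7: 0:1, 1:55, 2:36, 3:28, 4:15, 5:32, 6:52, 7:54.
Giant-step multiplier: 55^(-8) ≡ 55^(60-8) = 55^52 ≡ 16 (mod 61).
Giant steps γ_i = 11·16^i mod 61: γ_0=11, γ_1=54 (in table at j=7).
x = i·n + j = 1·8 + 7 = 15.
Check: 55^15 ≡ 11 (mod 61).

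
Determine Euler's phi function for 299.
264

299 = 13 × 23
φ(n) = n × ∏(1 - 1/p) for each prime p dividing n
φ(299) = 299 × (1 - 1/13) × (1 - 1/23) = 264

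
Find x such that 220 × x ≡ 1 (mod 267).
142

gcd(220, 267) = 1, so the inverse exists.
Extended Euclidean algorithm on (267, 220):
267 = 1 × 220 + 47  ⟹  47 = (1)·267 + (-1)·220
220 = 4 × 47 + 32  ⟹  32 = (-4)·267 + (5)·220
47 = 1 × 32 + 15  ⟹  15 = (5)·267 + (-6)·220
32 = 2 × 15 + 2  ⟹  2 = (-14)·267 + (17)·220
15 = 7 × 2 + 1  ⟹  1 = (103)·267 + (-125)·220
So (-125)·220 ≡ 1 (mod 267), i.e. 220^(-1) ≡ -125 ≡ 142 (mod 267).
Check: 220 × 142 = 31240 ≡ 1 (mod 267)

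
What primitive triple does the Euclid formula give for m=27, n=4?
(713, 216, 745)

Euclid's formula: a = m² - n², b = 2mn, c = m² + n²
m = 27, n = 4
a = 27² - 4² = 729 - 16 = 713
b = 2 × 27 × 4 = 216
c = 27² + 4² = 729 + 16 = 745
Verification: 713² + 216² = 508369 + 46656 = 555025 = 745² ✓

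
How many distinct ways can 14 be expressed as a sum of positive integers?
135

p(n) counts ways to write n as a sum of positive integers (order ignored).
Euler's pentagonal recurrence: p(k) = p(k-1) + p(k-2) - p(k-5) - p(k-7) + p(k-12) + p(k-15) - ... (offsets j(3j∓1)/2, signs ++--, p(0)=1, p(<0)=0).
DP table for k = 0..13: p(0)=1, p(1)=1, p(2)=2, p(3)=3, p(4)=5, p(5)=7, p(6)=11, p(7)=15, p(8)=22, p(9)=30, p(10)=42, p(11)=56, p(12)=77, p(13)=101.
Final step: p(14) = p(13) + p(12) - p(9) - p(7) + p(2)
= 101 + 77 - 30 - 15 + 2
= 135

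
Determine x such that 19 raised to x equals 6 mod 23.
10

Baby-step giant-step with step n = ⌈√23⌉ = 5.
Baby steps 19^j mod 23 (j:value) for j=0..4: 0:1, 1:19, 2:16, 3:5, 4:3.
Giant-step multiplier: 19^(-5) ≡ 19^(22-5) = 19^17 ≡ 21 (mod 23).
Giant steps γ_i = 6·21^i mod 23: γ_0=6, γ_1=11, γ_2=1 (in table at j=0).
x = i·n + j = 2·5 + 0 = 10.
Check: 19^10 ≡ 6 (mod 23).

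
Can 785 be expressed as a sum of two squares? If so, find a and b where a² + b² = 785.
1² + 28² (a=1, b=28)

Factorization: 785 = 5 × 157
By Fermat: n is sum of two squares iff every prime p ≡ 3 (mod 4) appears to even power.
All primes ≡ 3 (mod 4) appear to even power.
Search a = 0, 1, 2, … for 785 - a² a perfect square: first hit at a = 1: 785 - 1 = 784 = 28².
785 = 1² + 28² = 1 + 784 ✓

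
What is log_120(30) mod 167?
101

Baby-step giant-step with step n = ⌈√167⌉ = 13.
Baby steps 120^j mod 167 (j:value) for j=0..12: 0:1, 1:120, 2:38, 3:51, 4:108, 5:101, 6:96, 7:164, 8:141, 9:53, 10:14, 11:10, 12:31.
Giant-step multiplier: 120^(-13) ≡ 120^(166-13) = 120^153 ≡ 69 (mod 167).
Giant steps γ_i = 30·69^i mod 167: γ_0=30, γ_1=66, γ_2=45, γ_3=99, γ_4=151, γ_5=65, γ_6=143, γ_7=14 (in table at j=10).
x = i·n + j = 7·13 + 10 = 101.
Check: 120^101 ≡ 30 (mod 167).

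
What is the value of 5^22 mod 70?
65

Repeated squaring. Binary of 22 = 10110.
5^1 ≡ 5 (mod 70); 5^2 ≡ 25 (mod 70); 5^4 ≡ 65 (mod 70); 5^8 ≡ 25 (mod 70); 5^16 ≡ 65 (mod 70)
5^22 = 5^2 × 5^4 × 5^16 ≡ 65 (mod 70)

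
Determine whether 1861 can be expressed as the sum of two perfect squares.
30² + 31² (a=30, b=31)

Factorization: 1861 = 1861
By Fermat: n is sum of two squares iff every prime p ≡ 3 (mod 4) appears to even power.
All primes ≡ 3 (mod 4) appear to even power.
Search a = 0, 1, 2, … for 1861 - a² a perfect square: first hit at a = 30: 1861 - 900 = 961 = 31².
1861 = 30² + 31² = 900 + 961 ✓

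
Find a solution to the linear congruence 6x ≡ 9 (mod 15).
x ≡ 4 (mod 5)

gcd(6, 15) = 3, which divides 9, so solutions exist.
Divide through by 3: 2x ≡ 3 (mod 5).
Find 2^(-1) mod 5 by the extended Euclidean algorithm:
5 = 2 × 2 + 1  ⟹  1 = (1)·5 + (-2)·2
So (-2)·2 ≡ 1 (mod 5), i.e. 2^(-1) ≡ -2 ≡ 3 (mod 5).
x ≡ 3 × 3 = 9 ≡ 4 (mod 5).
Check: 6 × 4 = 24 ≡ 9 (mod 15).
x ≡ 4 (mod 5), giving 3 solutions mod 15.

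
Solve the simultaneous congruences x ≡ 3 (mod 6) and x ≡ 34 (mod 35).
69

Using Chinese Remainder Theorem:
M = 6 × 35 = 210
M1 = 35, M2 = 6
y1 = 35^(-1) mod 6 = 5
y2 = 6^(-1) mod 35 = 6
x = (3×35×5 + 34×6×6) mod 210 = 69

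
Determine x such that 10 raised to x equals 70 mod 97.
54

Baby-step giant-step with step n = ⌈√97⌉ = 10.
Baby steps 10^j mod 97 (j:value) for j=0..9: 0:1, 1:10, 2:3, 3:30, 4:9, 5:90, 6:27, 7:76, 8:81, 9:34.
Giant-step multiplier: 10^(-10) ≡ 10^(96-10) = 10^86 ≡ 2 (mod 97).
Giant steps γ_i = 70·2^i mod 97: γ_0=70, γ_1=43, γ_2=86, γ_3=75, γ_4=53, γ_5=9 (in table at j=4).
x = i·n + j = 5·10 + 4 = 54.
Check: 10^54 ≡ 70 (mod 97).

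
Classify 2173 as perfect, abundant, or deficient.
deficient

Proper divisors of 2173: sum = 1 + 41 + 53 = 95
Since 95 < 2173, 2173 is deficient.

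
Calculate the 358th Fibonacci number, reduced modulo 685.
284

Matrix identity: Q^n = [[F_(n+1), F_n], [F_n, F_(n-1)]] with Q = [[1,1],[1,0]].
n = 358 = 101100110₂. Square-and-multiply, entries mod 685:
Q^1 = [[1,1],[1,0]]
Q^2 = (Q^1)² = [[2,1],[1,1]]
Q^5 = (Q^2)²·Q = [[8,5],[5,3]]
Q^11 = (Q^5)²·Q = [[144,89],[89,55]]
Q^22 = (Q^11)² = [[572,586],[586,671]]
Q^44 = (Q^22)² = [[650,243],[243,407]]
Q^89 = (Q^44)²·Q = [[655,679],[679,661]]
Q^179 = (Q^89)²·Q = [[575,251],[251,324]]
Q^358 = (Q^179)² = [[436,284],[284,152]]
F_358 mod 685 = Q^358[0][1] = 284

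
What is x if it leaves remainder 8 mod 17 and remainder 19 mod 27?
127

Using Chinese Remainder Theorem:
M = 17 × 27 = 459
M1 = 27, M2 = 17
y1 = 27^(-1) mod 17 = 12
y2 = 17^(-1) mod 27 = 8
x = (8×27×12 + 19×17×8) mod 459 = 127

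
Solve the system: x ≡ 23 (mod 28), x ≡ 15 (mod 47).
1143

Using Chinese Remainder Theorem:
M = 28 × 47 = 1316
M1 = 47, M2 = 28
y1 = 47^(-1) mod 28 = 3
y2 = 28^(-1) mod 47 = 42
x = (23×47×3 + 15×28×42) mod 1316 = 1143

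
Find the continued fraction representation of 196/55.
[3; 1, 1, 3, 2, 3]

Euclidean algorithm steps:
196 = 3 × 55 + 31
55 = 1 × 31 + 24
31 = 1 × 24 + 7
24 = 3 × 7 + 3
7 = 2 × 3 + 1
3 = 3 × 1 + 0
Continued fraction: [3; 1, 1, 3, 2, 3]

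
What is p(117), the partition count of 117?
1327710076

p(n) counts ways to write n as a sum of positive integers (order ignored).
Euler's pentagonal recurrence: p(k) = p(k-1) + p(k-2) - p(k-5) - p(k-7) + p(k-12) + p(k-15) - ... (offsets j(3j∓1)/2, signs ++--, p(0)=1, p(<0)=0).
DP table for k = 0..116: p(0)=1, p(1)=1, p(2)=2, p(3)=3, p(4)=5, p(5)=7, p(6)=11, p(7)=15, p(8)=22, p(9)=30, p(10)=42, p(11)=56, p(12)=77, p(13)=101, p(14)=135, p(15)=176, p(16)=231, p(17)=297, p(18)=385, p(19)=490, p(20)=627, p(21)=792, p(22)=1002, p(23)=1255, p(24)=1575, p(25)=1958, p(26)=2436, p(27)=3010, p(28)=3718, p(29)=4565, p(30)=5604, p(31)=6842, p(32)=8349, p(33)=10143, p(34)=12310, p(35)=14883, p(36)=17977, p(37)=21637, p(38)=26015, p(39)=31185, p(40)=37338, p(41)=44583, p(42)=53174, p(43)=63261, p(44)=75175, p(45)=89134, p(46)=105558, p(47)=124754, p(48)=147273, p(49)=173525, p(50)=204226, p(51)=239943, p(52)=281589, p(53)=329931, p(54)=386155, p(55)=451276, p(56)=526823, p(57)=614154, p(58)=715220, p(59)=831820, p(60)=966467, p(61)=1121505, p(62)=1300156, p(63)=1505499, p(64)=1741630, p(65)=2012558, p(66)=2323520, p(67)=2679689, p(68)=3087735, p(69)=3554345, p(70)=4087968, p(71)=4697205, p(72)=5392783, p(73)=6185689, p(74)=7089500, p(75)=8118264, p(76)=9289091, p(77)=10619863, p(78)=12132164, p(79)=13848650, p(80)=15796476, p(81)=18004327, p(82)=20506255, p(83)=23338469, p(84)=26543660, p(85)=30167357, p(86)=34262962, p(87)=38887673, p(88)=44108109, p(89)=49995925, p(90)=56634173, p(91)=64112359, p(92)=72533807, p(93)=82010177, p(94)=92669720, p(95)=104651419, p(96)=118114304, p(97)=133230930, p(98)=150198136, p(99)=169229875, p(100)=190569292, p(101)=214481126, p(102)=241265379, p(103)=271248950, p(104)=304801365, p(105)=342325709, p(106)=384276336, p(107)=431149389, p(108)=483502844, p(109)=541946240, p(110)=607163746, p(111)=679903203, p(112)=761002156, p(113)=851376628, p(114)=952050665, p(115)=1064144451, p(116)=1188908248.
Final step: p(117) = p(116) + p(115) - p(112) - p(110) + p(105) + p(102) - p(95) - p(91) + p(82) + p(77) - p(66) - p(60) + p(47) + p(40) - p(25) - p(17) + p(0)
= 1188908248 + 1064144451 - 761002156 - 607163746 + 342325709 + 241265379 - 104651419 - 64112359 + 20506255 + 10619863 - 2323520 - 966467 + 124754 + 37338 - 1958 - 297 + 1
= 1327710076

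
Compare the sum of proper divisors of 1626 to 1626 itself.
abundant

Proper divisors of 1626: sum = 1 + 2 + 3 + 6 + 271 + 542 + 813 = 1638
Since 1638 > 1626, 1626 is abundant.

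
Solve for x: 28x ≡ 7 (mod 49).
x ≡ 2 (mod 7)

gcd(28, 49) = 7, which divides 7, so solutions exist.
Divide through by 7: 4x ≡ 1 (mod 7).
Find 4^(-1) mod 7 by the extended Euclidean algorithm:
7 = 1 × 4 + 3  ⟹  3 = (1)·7 + (-1)·4
4 = 1 × 3 + 1  ⟹  1 = (-1)·7 + (2)·4
So (2)·4 ≡ 1 (mod 7), i.e. 4^(-1) ≡ 2 (mod 7).
x ≡ 2 × 1 = 2 ≡ 2 (mod 7).
Check: 28 × 2 = 56 ≡ 7 (mod 49).
x ≡ 2 (mod 7), giving 7 solutions mod 49.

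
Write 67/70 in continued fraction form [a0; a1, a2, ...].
[0; 1, 22, 3]

Euclidean algorithm steps:
67 = 0 × 70 + 67
70 = 1 × 67 + 3
67 = 22 × 3 + 1
3 = 3 × 1 + 0
Continued fraction: [0; 1, 22, 3]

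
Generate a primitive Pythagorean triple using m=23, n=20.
(129, 920, 929)

Euclid's formula: a = m² - n², b = 2mn, c = m² + n²
m = 23, n = 20
a = 23² - 20² = 529 - 400 = 129
b = 2 × 23 × 20 = 920
c = 23² + 20² = 529 + 400 = 929
Verification: 129² + 920² = 16641 + 846400 = 863041 = 929² ✓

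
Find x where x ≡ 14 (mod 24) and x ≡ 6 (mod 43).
350

Using Chinese Remainder Theorem:
M = 24 × 43 = 1032
M1 = 43, M2 = 24
y1 = 43^(-1) mod 24 = 19
y2 = 24^(-1) mod 43 = 9
x = (14×43×19 + 6×24×9) mod 1032 = 350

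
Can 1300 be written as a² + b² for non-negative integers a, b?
2² + 36² (a=2, b=36)

Factorization: 1300 = 2^2 × 5^2 × 13
By Fermat: n is sum of two squares iff every prime p ≡ 3 (mod 4) appears to even power.
All primes ≡ 3 (mod 4) appear to even power.
Search a = 0, 1, 2, … for 1300 - a² a perfect square: first hit at a = 2: 1300 - 4 = 1296 = 36².
1300 = 2² + 36² = 4 + 1296 ✓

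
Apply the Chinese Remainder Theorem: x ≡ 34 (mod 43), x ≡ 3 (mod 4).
163

Using Chinese Remainder Theorem:
M = 43 × 4 = 172
M1 = 4, M2 = 43
y1 = 4^(-1) mod 43 = 11
y2 = 43^(-1) mod 4 = 3
x = (34×4×11 + 3×43×3) mod 172 = 163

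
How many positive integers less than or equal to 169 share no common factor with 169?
156

169 = 13^2
φ(n) = n × ∏(1 - 1/p) for each prime p dividing n
φ(169) = 169 × (1 - 1/13) = 156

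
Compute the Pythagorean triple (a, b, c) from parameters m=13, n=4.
(153, 104, 185)

Euclid's formula: a = m² - n², b = 2mn, c = m² + n²
m = 13, n = 4
a = 13² - 4² = 169 - 16 = 153
b = 2 × 13 × 4 = 104
c = 13² + 4² = 169 + 16 = 185
Verification: 153² + 104² = 23409 + 10816 = 34225 = 185² ✓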